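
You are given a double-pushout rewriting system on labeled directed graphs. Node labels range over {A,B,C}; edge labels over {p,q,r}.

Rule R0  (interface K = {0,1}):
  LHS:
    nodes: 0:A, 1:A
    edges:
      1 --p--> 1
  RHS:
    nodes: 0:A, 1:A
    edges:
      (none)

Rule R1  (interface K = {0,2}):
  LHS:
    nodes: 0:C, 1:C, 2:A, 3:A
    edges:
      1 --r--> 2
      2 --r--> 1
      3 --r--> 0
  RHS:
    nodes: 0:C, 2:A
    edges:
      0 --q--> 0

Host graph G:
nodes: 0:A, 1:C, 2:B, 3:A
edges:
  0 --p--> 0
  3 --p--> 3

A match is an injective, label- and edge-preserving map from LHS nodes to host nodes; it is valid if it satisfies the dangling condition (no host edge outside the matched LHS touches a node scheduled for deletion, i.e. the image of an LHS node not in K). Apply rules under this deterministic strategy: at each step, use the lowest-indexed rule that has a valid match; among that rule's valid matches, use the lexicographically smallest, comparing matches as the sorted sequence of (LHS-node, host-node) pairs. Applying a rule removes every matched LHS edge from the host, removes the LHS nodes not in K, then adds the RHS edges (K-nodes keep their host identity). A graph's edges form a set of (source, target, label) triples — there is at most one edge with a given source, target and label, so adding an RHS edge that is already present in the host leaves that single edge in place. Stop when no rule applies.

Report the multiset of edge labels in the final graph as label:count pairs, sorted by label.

initial: |V|=4 |E|=2  E = 0-p->0 3-p->3
step 1: apply R0 at {0↦0, 1↦3}  → |V|=4 |E|=1  E = 0-p->0
step 2: apply R0 at {0↦3, 1↦0}  → |V|=4 |E|=0  E = ∅
halt: no rule applies after step 2
NF edges: []

Answer: (no edges)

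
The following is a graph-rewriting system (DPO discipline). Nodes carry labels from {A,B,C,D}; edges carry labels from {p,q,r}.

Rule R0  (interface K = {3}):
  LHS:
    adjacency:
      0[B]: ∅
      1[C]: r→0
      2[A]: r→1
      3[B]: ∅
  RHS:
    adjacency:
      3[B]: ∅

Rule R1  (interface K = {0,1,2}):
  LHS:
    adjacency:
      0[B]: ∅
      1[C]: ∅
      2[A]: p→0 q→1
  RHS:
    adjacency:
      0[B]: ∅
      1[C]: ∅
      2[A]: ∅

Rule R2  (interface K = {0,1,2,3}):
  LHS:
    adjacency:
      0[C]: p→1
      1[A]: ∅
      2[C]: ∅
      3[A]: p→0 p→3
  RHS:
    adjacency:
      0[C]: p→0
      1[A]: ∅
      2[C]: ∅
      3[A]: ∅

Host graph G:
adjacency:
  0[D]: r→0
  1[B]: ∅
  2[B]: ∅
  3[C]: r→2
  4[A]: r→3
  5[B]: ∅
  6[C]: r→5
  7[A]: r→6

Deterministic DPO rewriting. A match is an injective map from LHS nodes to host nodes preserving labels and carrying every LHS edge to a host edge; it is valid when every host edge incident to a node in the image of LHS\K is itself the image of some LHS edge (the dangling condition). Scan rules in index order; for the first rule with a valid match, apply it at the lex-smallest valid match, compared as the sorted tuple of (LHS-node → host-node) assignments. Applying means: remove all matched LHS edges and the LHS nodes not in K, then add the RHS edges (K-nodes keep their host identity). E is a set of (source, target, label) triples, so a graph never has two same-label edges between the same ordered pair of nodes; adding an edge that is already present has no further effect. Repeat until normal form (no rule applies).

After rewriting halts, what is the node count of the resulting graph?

Answer: 2

Derivation:
initial: |V|=8 |E|=5  E = 0-r->0 3-r->2 4-r->3 6-r->5 7-r->6
step 1: apply R0 at {0↦2, 1↦3, 2↦4, 3↦1}  → |V|=5 |E|=3  E = 0-r->0 6-r->5 7-r->6
step 2: apply R0 at {0↦5, 1↦6, 2↦7, 3↦1}  → |V|=2 |E|=1  E = 0-r->0
normal form: no rule applies after step 2
NF nodes: {0:D, 1:B}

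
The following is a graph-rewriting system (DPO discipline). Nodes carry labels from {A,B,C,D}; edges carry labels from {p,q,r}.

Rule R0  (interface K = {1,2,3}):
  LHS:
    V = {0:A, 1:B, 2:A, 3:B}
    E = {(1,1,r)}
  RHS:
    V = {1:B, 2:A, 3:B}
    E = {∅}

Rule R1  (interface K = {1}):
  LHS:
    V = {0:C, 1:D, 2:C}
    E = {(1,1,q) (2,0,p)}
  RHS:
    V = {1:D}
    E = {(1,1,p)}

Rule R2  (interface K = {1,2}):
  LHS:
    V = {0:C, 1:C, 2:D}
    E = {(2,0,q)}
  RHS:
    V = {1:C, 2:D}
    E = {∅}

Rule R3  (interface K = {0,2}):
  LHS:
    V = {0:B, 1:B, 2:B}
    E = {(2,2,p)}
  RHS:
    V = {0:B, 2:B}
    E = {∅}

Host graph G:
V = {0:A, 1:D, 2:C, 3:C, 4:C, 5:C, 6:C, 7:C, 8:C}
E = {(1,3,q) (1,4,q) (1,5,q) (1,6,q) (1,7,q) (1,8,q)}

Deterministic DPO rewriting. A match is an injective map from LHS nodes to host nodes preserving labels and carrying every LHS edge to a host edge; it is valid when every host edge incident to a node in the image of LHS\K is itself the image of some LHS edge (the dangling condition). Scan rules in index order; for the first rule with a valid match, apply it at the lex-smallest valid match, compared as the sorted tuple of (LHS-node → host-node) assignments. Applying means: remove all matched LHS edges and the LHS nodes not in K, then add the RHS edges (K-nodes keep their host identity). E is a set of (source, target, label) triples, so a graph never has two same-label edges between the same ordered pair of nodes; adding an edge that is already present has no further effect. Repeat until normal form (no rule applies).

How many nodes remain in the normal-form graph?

initial: |V|=9 |E|=6  E = 1-q->3 1-q->4 1-q->5 1-q->6 1-q->7 1-q->8
step 1: apply R2 at {0↦3, 1↦2, 2↦1}  → |V|=8 |E|=5  E = 1-q->4 1-q->5 1-q->6 1-q->7 1-q->8
step 2: apply R2 at {0↦4, 1↦2, 2↦1}  → |V|=7 |E|=4  E = 1-q->5 1-q->6 1-q->7 1-q->8
step 3: apply R2 at {0↦5, 1↦2, 2↦1}  → |V|=6 |E|=3  E = 1-q->6 1-q->7 1-q->8
step 4: apply R2 at {0↦6, 1↦2, 2↦1}  → |V|=5 |E|=2  E = 1-q->7 1-q->8
step 5: apply R2 at {0↦7, 1↦2, 2↦1}  → |V|=4 |E|=1  E = 1-q->8
step 6: apply R2 at {0↦8, 1↦2, 2↦1}  → |V|=3 |E|=0  E = ∅
halt: no rule applies after step 6
NF nodes: {0:A, 1:D, 2:C}

Answer: 3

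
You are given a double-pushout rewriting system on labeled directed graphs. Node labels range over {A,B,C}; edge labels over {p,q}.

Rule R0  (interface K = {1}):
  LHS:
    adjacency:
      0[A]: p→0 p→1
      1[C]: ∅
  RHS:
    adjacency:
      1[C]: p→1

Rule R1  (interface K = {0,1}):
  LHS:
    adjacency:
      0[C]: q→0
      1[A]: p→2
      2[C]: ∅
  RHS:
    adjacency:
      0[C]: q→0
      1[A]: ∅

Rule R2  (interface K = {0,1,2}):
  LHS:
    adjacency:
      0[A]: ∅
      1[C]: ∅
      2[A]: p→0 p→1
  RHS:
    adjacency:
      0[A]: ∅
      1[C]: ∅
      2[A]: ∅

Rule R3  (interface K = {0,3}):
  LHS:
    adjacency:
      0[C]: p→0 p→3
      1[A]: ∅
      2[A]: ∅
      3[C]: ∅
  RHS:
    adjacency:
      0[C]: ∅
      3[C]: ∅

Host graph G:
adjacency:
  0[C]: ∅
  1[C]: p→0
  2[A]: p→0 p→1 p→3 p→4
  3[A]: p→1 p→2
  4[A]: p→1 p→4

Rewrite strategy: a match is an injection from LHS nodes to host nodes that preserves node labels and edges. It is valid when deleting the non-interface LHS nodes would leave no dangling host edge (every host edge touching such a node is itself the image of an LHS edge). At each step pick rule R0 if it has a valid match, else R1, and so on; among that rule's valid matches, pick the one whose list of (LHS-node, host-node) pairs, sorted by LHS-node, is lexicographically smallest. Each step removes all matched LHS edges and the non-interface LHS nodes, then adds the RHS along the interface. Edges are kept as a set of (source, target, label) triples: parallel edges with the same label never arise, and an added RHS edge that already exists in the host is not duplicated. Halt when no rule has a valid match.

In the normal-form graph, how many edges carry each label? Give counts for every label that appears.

Answer: (no edges)

Derivation:
[0] host  ⇒  5 nodes, 9 edges  {1-p->0 2-p->0 2-p->1 2-p->3 2-p->4 3-p->1 3-p->2 4-p->1 4-p->4}
[1] R2 @ {0↦2, 1↦1, 2↦3}  ⇒  5 nodes, 7 edges  {1-p->0 2-p->0 2-p->1 2-p->3 2-p->4 4-p->1 4-p->4}
[2] R2 @ {0↦3, 1↦0, 2↦2}  ⇒  5 nodes, 5 edges  {1-p->0 2-p->1 2-p->4 4-p->1 4-p->4}
[3] R2 @ {0↦4, 1↦1, 2↦2}  ⇒  5 nodes, 3 edges  {1-p->0 4-p->1 4-p->4}
[4] R0 @ {0↦4, 1↦1}  ⇒  4 nodes, 2 edges  {1-p->0 1-p->1}
[5] R3 @ {0↦1, 1↦2, 2↦3, 3↦0}  ⇒  2 nodes, 0 edges  {∅}
normal form: no rule applies after step 5
NF edges: []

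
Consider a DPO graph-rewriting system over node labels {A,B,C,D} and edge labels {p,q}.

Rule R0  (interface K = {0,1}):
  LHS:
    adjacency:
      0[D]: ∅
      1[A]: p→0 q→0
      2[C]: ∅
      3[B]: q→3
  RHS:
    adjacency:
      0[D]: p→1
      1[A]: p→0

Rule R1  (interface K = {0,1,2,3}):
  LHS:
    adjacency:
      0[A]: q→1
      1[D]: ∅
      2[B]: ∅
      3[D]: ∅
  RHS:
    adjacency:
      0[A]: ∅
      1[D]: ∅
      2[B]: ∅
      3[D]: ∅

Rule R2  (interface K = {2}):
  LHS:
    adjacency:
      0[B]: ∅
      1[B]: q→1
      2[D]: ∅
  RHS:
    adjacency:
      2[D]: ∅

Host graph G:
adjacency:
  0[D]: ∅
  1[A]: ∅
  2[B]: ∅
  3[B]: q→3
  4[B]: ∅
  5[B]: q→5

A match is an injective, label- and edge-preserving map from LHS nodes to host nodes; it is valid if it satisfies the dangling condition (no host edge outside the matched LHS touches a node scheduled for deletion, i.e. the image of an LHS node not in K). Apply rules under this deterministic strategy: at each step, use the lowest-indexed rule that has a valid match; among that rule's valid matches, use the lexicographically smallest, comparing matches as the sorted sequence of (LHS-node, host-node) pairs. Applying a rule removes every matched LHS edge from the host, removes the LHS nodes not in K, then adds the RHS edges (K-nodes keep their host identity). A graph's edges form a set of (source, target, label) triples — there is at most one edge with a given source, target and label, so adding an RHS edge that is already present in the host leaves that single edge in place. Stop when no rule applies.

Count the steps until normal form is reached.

start.  V:6 E:2  edges: 3-q->3 5-q->5
1. fire R2 via {0↦2, 1↦3, 2↦0}  →  V:4 E:1  edges: 5-q->5
2. fire R2 via {0↦4, 1↦5, 2↦0}  →  V:2 E:0  edges: ∅
normal form: no rule applies after step 2

Answer: 2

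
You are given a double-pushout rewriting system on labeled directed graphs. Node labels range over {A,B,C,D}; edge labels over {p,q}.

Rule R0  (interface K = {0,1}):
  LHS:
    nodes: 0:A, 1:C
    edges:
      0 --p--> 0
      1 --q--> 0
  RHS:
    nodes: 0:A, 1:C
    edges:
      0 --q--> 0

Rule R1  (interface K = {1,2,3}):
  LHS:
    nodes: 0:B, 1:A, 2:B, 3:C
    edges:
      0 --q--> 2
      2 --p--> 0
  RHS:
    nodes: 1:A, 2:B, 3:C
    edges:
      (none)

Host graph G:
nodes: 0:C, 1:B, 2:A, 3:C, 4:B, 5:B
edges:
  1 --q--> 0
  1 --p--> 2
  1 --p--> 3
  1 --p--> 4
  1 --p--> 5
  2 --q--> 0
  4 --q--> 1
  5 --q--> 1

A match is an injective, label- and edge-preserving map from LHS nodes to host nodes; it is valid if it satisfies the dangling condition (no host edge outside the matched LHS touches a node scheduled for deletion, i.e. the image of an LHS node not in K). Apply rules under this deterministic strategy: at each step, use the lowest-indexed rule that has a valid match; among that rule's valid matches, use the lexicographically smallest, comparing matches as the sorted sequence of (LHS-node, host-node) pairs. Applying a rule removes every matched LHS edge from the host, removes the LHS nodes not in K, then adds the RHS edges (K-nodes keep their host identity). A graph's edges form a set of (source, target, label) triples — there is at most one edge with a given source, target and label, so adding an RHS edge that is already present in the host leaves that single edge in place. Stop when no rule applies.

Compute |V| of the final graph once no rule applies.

initial: |V|=6 |E|=8  E = 1-q->0 1-p->2 1-p->3 1-p->4 1-p->5 2-q->0 4-q->1 5-q->1
step 1: apply R1 at {0↦4, 1↦2, 2↦1, 3↦0}  → |V|=5 |E|=6  E = 1-q->0 1-p->2 1-p->3 1-p->5 2-q->0 5-q->1
step 2: apply R1 at {0↦5, 1↦2, 2↦1, 3↦0}  → |V|=4 |E|=4  E = 1-q->0 1-p->2 1-p->3 2-q->0
normal form: no rule applies after step 2
NF nodes: {0:C, 1:B, 2:A, 3:C}

Answer: 4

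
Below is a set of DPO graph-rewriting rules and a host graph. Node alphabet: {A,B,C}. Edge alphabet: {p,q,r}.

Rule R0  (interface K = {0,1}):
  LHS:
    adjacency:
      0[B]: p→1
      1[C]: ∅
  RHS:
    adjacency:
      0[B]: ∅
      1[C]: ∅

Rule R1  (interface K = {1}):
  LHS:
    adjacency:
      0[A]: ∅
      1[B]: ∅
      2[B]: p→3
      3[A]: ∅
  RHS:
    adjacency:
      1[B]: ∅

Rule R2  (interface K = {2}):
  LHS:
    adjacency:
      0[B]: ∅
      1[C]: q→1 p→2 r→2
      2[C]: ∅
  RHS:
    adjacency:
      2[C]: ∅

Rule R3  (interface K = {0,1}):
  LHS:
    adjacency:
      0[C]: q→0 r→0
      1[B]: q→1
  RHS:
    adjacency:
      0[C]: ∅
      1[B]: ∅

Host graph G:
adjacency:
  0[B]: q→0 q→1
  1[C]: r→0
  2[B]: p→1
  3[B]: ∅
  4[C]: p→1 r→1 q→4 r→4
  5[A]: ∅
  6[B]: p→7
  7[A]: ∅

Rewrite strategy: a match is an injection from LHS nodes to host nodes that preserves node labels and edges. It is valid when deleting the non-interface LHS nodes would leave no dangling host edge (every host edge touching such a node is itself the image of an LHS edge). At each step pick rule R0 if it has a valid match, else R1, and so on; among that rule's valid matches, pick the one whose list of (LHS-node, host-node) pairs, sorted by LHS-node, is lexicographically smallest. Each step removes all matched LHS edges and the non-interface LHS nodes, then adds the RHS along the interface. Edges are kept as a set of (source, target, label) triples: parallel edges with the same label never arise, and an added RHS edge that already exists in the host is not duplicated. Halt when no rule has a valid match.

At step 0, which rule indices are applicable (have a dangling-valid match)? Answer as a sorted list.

R0: 1 valid match — {0↦2, 1↦1}
R1: 3 valid matches — {0↦5, 1↦0, 2↦6, 3↦7}, {0↦5, 1↦2, 2↦6, 3↦7}, {0↦5, 1↦3, 2↦6, 3↦7}
R2: no valid match — 4 raw matches, all fail dangling condition
R3: 1 valid match — {0↦4, 1↦0}

Answer: [R0,R1,R3]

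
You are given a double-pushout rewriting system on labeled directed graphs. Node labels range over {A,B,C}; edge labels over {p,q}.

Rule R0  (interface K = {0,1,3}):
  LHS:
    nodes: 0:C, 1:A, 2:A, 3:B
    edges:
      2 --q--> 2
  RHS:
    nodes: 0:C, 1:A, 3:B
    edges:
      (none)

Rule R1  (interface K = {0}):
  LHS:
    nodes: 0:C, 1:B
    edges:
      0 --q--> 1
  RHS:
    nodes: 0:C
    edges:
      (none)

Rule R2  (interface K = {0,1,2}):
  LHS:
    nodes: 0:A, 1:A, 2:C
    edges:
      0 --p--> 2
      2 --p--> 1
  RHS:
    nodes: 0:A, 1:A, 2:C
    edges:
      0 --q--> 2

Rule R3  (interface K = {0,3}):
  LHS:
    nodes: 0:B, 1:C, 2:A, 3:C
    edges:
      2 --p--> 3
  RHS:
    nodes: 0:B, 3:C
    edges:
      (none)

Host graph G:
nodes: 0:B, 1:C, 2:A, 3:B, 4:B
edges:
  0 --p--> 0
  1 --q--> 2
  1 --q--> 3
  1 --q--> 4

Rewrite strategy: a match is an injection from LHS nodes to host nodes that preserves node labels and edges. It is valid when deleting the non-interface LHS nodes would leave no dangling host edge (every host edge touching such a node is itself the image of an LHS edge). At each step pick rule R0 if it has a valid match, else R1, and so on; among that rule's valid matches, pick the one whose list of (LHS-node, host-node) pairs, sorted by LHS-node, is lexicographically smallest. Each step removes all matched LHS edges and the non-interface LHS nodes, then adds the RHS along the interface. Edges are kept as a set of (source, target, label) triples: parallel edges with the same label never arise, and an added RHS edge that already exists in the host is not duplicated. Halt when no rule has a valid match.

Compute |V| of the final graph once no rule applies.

Answer: 3

Steps:
[0] host  ⇒  5 nodes, 4 edges  {0-p->0 1-q->2 1-q->3 1-q->4}
[1] R1 @ {0↦1, 1↦3}  ⇒  4 nodes, 3 edges  {0-p->0 1-q->2 1-q->4}
[2] R1 @ {0↦1, 1↦4}  ⇒  3 nodes, 2 edges  {0-p->0 1-q->2}
normal form: no rule applies after step 2
NF nodes: {0:B, 1:C, 2:A}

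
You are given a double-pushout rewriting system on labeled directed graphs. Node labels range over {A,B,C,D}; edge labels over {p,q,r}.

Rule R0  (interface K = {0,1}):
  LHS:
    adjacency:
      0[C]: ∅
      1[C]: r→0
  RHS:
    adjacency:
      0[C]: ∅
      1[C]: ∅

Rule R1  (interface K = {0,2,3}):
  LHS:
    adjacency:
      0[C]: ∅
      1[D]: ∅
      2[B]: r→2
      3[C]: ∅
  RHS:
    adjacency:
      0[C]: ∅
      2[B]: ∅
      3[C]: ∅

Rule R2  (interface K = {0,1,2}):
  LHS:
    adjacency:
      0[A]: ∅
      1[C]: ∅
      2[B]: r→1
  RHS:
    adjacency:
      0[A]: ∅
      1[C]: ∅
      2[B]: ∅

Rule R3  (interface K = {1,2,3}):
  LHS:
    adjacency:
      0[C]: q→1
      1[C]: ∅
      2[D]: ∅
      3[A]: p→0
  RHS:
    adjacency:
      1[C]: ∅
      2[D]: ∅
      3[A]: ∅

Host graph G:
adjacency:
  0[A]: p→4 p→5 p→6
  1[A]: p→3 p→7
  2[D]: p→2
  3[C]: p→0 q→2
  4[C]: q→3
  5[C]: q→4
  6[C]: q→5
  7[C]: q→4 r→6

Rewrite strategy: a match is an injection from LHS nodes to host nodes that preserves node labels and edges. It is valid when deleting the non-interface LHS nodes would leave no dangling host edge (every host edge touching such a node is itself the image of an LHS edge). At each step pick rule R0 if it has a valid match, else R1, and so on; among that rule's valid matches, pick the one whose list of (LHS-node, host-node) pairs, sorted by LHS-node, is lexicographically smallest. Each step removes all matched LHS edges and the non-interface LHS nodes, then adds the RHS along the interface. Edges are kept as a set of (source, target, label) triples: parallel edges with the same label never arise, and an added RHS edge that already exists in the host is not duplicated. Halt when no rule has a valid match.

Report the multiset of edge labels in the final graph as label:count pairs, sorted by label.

Answer: p:3 q:1

Rewrite trace:
[0] host  ⇒  8 nodes, 13 edges  {0-p->4 0-p->5 0-p->6 1-p->3 1-p->7 2-p->2 3-p->0 3-q->2 4-q->3 5-q->4 6-q->5 7-q->4 7-r->6}
[1] R0 @ {0↦6, 1↦7}  ⇒  8 nodes, 12 edges  {0-p->4 0-p->5 0-p->6 1-p->3 1-p->7 2-p->2 3-p->0 3-q->2 4-q->3 5-q->4 6-q->5 7-q->4}
[2] R3 @ {0↦6, 1↦5, 2↦2, 3↦0}  ⇒  7 nodes, 10 edges  {0-p->4 0-p->5 1-p->3 1-p->7 2-p->2 3-p->0 3-q->2 4-q->3 5-q->4 7-q->4}
[3] R3 @ {0↦5, 1↦4, 2↦2, 3↦0}  ⇒  6 nodes, 8 edges  {0-p->4 1-p->3 1-p->7 2-p->2 3-p->0 3-q->2 4-q->3 7-q->4}
[4] R3 @ {0↦7, 1↦4, 2↦2, 3↦1}  ⇒  5 nodes, 6 edges  {0-p->4 1-p->3 2-p->2 3-p->0 3-q->2 4-q->3}
[5] R3 @ {0↦4, 1↦3, 2↦2, 3↦0}  ⇒  4 nodes, 4 edges  {1-p->3 2-p->2 3-p->0 3-q->2}
final graph: no rule applies after step 5
NF edges: [(1, 3, 'p'), (2, 2, 'p'), (3, 0, 'p'), (3, 2, 'q')]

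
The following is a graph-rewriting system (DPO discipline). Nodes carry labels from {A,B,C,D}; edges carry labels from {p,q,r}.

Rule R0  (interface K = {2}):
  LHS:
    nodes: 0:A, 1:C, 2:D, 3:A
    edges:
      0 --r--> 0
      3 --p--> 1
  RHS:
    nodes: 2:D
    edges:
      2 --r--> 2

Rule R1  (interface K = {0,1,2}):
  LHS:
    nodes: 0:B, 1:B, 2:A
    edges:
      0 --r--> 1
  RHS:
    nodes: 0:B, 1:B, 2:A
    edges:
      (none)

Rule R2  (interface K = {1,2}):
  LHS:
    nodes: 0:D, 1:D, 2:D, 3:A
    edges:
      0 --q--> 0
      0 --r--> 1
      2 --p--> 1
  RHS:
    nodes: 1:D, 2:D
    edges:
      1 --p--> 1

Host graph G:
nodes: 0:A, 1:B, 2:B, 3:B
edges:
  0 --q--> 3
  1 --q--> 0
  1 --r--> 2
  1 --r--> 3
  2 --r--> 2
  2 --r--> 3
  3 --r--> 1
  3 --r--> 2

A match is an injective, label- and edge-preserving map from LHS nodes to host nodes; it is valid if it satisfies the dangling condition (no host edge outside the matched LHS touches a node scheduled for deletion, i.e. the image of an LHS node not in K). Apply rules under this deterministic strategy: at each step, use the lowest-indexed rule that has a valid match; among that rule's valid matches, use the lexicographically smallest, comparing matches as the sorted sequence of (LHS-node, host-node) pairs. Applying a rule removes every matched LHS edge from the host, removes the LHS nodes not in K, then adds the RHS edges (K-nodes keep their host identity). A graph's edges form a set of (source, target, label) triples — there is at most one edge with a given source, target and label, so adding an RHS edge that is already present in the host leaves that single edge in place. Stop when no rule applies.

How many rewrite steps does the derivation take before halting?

initial: |V|=4 |E|=8  E = 0-q->3 1-q->0 1-r->2 1-r->3 2-r->2 2-r->3 3-r->1 3-r->2
step 1: apply R1 at {0↦1, 1↦2, 2↦0}  → |V|=4 |E|=7  E = 0-q->3 1-q->0 1-r->3 2-r->2 2-r->3 3-r->1 3-r->2
step 2: apply R1 at {0↦1, 1↦3, 2↦0}  → |V|=4 |E|=6  E = 0-q->3 1-q->0 2-r->2 2-r->3 3-r->1 3-r->2
step 3: apply R1 at {0↦2, 1↦3, 2↦0}  → |V|=4 |E|=5  E = 0-q->3 1-q->0 2-r->2 3-r->1 3-r->2
step 4: apply R1 at {0↦3, 1↦1, 2↦0}  → |V|=4 |E|=4  E = 0-q->3 1-q->0 2-r->2 3-r->2
step 5: apply R1 at {0↦3, 1↦2, 2↦0}  → |V|=4 |E|=3  E = 0-q->3 1-q->0 2-r->2
normal form: no rule applies after step 5

Answer: 5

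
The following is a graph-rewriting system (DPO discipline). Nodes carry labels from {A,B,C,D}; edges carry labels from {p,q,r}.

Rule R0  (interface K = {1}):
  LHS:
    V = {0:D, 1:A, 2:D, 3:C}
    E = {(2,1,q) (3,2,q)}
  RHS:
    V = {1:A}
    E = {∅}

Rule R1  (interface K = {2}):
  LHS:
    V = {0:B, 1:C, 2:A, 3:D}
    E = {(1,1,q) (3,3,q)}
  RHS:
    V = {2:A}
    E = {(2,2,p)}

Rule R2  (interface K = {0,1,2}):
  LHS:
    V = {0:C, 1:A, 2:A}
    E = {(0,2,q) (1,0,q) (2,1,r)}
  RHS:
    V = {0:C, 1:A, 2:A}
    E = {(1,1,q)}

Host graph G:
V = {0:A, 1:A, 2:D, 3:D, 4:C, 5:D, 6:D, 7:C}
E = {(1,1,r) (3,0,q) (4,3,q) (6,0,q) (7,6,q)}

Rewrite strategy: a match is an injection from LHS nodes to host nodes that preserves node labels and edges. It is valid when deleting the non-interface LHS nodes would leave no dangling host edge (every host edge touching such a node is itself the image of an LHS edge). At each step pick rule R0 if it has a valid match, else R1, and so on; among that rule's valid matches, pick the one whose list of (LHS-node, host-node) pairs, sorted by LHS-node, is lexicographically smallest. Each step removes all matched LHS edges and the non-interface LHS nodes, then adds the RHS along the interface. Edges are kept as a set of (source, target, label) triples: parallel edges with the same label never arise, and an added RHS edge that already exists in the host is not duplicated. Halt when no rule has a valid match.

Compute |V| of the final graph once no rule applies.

Answer: 2

Derivation:
initial: |V|=8 |E|=5  E = 1-r->1 3-q->0 4-q->3 6-q->0 7-q->6
step 1: apply R0 at {0↦2, 1↦0, 2↦3, 3↦4}  → |V|=5 |E|=3  E = 1-r->1 6-q->0 7-q->6
step 2: apply R0 at {0↦5, 1↦0, 2↦6, 3↦7}  → |V|=2 |E|=1  E = 1-r->1
normal form: no rule applies after step 2
NF nodes: {0:A, 1:A}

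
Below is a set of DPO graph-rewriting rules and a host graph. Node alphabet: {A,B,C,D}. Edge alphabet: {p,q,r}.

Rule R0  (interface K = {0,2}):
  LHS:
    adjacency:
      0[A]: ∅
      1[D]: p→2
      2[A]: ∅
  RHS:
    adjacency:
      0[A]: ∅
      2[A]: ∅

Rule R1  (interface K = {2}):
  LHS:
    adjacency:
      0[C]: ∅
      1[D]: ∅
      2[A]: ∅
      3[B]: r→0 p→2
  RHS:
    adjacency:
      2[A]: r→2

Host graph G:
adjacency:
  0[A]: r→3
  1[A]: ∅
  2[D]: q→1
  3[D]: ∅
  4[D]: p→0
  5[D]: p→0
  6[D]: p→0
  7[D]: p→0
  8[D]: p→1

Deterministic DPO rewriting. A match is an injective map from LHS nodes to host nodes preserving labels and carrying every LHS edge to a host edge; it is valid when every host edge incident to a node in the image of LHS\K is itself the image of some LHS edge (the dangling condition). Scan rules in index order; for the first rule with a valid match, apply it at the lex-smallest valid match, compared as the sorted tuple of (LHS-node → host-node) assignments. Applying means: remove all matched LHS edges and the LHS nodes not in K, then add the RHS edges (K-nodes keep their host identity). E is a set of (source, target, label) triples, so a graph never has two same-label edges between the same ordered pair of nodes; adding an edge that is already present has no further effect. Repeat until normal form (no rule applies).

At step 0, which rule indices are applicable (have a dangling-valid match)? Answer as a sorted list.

R0: 5 valid matches — {0↦0, 1↦8, 2↦1}, {0↦1, 1↦4, 2↦0}, {0↦1, 1↦5, 2↦0} (+2 more)
R1: no valid match — LHS pattern not found

Answer: [R0]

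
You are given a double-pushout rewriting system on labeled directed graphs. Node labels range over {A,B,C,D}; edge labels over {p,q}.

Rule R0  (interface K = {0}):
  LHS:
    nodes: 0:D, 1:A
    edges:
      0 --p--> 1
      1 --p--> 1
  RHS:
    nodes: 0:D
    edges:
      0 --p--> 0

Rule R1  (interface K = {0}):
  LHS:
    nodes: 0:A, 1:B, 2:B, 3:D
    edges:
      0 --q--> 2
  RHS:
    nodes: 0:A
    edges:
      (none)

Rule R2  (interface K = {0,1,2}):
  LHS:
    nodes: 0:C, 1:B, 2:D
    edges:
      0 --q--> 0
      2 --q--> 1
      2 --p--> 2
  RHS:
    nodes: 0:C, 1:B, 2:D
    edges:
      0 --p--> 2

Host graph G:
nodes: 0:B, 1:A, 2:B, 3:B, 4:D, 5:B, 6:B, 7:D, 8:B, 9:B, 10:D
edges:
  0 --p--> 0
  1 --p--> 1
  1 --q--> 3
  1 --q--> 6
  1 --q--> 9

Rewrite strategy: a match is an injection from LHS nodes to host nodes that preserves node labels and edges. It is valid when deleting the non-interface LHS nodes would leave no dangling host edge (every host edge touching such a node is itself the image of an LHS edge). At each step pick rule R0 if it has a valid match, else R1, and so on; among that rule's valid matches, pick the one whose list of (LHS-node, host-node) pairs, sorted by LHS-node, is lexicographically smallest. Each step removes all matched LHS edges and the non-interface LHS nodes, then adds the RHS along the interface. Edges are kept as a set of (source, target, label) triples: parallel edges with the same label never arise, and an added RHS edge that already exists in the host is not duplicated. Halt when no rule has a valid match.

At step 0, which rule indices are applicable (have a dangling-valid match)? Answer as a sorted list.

Answer: [R1]

Rewrite trace:
R0: no valid match — LHS pattern not found
R1: 27 valid matches — {0↦1, 1↦2, 2↦3, 3↦4}, {0↦1, 1↦2, 2↦3, 3↦7}, {0↦1, 1↦2, 2↦3, 3↦10} (+24 more)
R2: no valid match — LHS pattern not found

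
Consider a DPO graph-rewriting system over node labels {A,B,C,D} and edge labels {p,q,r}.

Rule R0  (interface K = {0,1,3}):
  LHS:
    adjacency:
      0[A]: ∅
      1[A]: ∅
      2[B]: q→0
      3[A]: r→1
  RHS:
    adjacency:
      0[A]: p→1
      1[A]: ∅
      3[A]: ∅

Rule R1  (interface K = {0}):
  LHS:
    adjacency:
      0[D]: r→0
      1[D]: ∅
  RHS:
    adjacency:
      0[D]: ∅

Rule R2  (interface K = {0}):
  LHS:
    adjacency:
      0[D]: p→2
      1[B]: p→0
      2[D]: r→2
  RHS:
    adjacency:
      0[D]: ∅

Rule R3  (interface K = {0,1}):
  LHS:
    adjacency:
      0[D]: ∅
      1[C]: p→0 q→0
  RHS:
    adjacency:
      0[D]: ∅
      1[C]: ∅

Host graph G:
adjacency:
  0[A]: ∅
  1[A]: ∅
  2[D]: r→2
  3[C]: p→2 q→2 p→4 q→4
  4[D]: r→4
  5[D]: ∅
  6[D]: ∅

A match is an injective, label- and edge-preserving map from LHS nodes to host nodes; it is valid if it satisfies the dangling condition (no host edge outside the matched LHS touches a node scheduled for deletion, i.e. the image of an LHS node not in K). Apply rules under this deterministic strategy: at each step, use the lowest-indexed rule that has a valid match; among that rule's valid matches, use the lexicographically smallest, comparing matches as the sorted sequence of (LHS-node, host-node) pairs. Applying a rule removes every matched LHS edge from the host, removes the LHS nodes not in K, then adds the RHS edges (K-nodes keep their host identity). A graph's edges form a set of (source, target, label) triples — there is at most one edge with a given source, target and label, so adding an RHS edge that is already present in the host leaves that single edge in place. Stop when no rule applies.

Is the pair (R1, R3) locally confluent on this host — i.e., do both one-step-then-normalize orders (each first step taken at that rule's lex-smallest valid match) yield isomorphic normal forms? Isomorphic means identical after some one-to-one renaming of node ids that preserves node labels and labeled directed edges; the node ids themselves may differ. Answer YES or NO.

branch R1-first: apply at {0↦2, 1↦5} → |E|=5, then 3 more step(s) → NF |V|=5 |E|=0 V={0:A, 1:A, 2:D, 3:C, 4:D} E=∅
branch R3-first: apply at {0↦2, 1↦3} → |E|=4, then 3 more step(s) → NF |V|=5 |E|=0 V={0:A, 1:A, 3:C, 4:D, 6:D} E=∅
graphs isomorphic (equal up to label-preserving node renaming)

Answer: YES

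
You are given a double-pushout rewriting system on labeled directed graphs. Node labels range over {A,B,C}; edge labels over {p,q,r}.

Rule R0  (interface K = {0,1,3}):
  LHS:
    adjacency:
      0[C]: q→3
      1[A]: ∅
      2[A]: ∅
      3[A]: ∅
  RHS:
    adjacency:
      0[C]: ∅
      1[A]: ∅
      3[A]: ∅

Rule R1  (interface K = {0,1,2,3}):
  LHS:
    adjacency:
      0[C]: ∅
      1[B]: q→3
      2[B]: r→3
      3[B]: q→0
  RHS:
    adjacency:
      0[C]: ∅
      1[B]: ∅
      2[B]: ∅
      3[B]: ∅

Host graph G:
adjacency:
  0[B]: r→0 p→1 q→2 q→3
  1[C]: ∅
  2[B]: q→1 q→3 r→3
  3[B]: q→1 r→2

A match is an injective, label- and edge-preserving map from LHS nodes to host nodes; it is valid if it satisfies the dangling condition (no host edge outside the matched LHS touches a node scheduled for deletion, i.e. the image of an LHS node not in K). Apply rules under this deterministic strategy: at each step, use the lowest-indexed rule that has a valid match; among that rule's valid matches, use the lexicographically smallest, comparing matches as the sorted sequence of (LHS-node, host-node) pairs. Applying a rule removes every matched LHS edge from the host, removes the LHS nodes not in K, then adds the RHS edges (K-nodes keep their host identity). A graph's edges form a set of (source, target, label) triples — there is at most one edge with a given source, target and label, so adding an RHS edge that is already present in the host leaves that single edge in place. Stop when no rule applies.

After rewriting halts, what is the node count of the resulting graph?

Answer: 4

Steps:
[0] host  ⇒  4 nodes, 9 edges  {0-r->0 0-p->1 0-q->2 0-q->3 2-q->1 2-q->3 2-r->3 3-q->1 3-r->2}
[1] R1 @ {0↦1, 1↦0, 2↦2, 3↦3}  ⇒  4 nodes, 6 edges  {0-r->0 0-p->1 0-q->2 2-q->1 2-q->3 3-r->2}
[2] R1 @ {0↦1, 1↦0, 2↦3, 3↦2}  ⇒  4 nodes, 3 edges  {0-r->0 0-p->1 2-q->3}
halt: no rule applies after step 2
NF nodes: {0:B, 1:C, 2:B, 3:B}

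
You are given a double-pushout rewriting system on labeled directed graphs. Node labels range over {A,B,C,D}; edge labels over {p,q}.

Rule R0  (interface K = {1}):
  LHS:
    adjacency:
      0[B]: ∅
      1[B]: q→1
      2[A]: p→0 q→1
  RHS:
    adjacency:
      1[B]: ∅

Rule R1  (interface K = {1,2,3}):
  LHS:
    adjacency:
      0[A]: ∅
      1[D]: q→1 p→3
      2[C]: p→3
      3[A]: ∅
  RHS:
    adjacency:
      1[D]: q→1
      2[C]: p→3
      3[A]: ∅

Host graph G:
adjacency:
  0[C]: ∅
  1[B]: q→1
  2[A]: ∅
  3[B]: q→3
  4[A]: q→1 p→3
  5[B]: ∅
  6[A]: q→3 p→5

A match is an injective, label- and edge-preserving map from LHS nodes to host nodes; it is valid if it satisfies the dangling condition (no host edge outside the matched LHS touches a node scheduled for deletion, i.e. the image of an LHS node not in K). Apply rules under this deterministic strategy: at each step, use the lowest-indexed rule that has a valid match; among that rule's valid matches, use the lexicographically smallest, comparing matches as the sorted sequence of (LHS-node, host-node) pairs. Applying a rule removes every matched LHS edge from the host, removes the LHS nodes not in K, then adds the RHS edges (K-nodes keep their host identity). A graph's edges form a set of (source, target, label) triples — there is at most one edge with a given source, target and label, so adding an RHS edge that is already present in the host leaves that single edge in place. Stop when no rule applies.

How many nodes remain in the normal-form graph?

Answer: 3

Steps:
initial: |V|=7 |E|=6  E = 1-q->1 3-q->3 4-q->1 4-p->3 6-q->3 6-p->5
step 1: apply R0 at {0↦5, 1↦3, 2↦6}  → |V|=5 |E|=3  E = 1-q->1 4-q->1 4-p->3
step 2: apply R0 at {0↦3, 1↦1, 2↦4}  → |V|=3 |E|=0  E = ∅
halt: no rule applies after step 2
NF nodes: {0:C, 1:B, 2:A}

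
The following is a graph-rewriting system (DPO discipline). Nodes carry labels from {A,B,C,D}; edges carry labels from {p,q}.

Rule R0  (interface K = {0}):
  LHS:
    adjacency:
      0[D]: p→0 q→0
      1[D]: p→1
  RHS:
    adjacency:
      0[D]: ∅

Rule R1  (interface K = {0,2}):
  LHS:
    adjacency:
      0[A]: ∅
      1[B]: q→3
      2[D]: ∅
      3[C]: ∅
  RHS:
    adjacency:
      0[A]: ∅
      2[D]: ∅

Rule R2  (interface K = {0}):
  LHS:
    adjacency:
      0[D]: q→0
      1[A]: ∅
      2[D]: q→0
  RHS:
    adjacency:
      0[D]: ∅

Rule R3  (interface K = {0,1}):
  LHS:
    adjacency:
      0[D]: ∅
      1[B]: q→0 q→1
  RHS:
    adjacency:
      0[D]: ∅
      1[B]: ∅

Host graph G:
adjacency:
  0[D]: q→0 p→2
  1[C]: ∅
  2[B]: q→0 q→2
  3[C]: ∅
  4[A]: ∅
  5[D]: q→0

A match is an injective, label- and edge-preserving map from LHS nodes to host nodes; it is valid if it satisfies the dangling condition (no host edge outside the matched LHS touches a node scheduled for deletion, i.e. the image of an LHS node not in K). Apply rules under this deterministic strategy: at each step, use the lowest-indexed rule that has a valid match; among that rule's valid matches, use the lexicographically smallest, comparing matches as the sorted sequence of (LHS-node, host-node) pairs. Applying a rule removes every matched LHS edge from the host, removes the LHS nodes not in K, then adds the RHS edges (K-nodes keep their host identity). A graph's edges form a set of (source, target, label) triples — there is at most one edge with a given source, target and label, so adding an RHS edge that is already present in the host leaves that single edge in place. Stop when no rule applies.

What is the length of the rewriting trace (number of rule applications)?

initial: |V|=6 |E|=5  E = 0-q->0 0-p->2 2-q->0 2-q->2 5-q->0
step 1: apply R2 at {0↦0, 1↦4, 2↦5}  → |V|=4 |E|=3  E = 0-p->2 2-q->0 2-q->2
step 2: apply R3 at {0↦0, 1↦2}  → |V|=4 |E|=1  E = 0-p->2
halt: no rule applies after step 2

Answer: 2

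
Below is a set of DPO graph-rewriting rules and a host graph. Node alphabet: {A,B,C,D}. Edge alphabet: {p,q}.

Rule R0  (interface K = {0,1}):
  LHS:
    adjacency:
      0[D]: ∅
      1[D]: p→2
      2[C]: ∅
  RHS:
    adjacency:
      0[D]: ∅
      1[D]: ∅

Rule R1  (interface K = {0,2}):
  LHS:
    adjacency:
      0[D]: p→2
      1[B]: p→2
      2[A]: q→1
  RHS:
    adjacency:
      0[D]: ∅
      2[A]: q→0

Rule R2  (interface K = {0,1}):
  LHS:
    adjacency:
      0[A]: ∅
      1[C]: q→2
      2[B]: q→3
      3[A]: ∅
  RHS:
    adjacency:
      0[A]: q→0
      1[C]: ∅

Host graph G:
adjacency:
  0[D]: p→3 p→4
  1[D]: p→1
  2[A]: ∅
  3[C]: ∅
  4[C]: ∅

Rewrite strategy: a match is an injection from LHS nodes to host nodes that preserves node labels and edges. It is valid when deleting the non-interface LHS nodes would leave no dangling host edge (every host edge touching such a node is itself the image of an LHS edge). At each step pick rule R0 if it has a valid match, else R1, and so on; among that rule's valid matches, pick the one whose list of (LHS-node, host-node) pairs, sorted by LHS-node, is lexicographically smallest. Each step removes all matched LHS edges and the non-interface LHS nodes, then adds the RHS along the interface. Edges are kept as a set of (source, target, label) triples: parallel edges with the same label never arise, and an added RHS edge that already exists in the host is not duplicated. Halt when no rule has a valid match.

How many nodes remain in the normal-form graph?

Answer: 3

Steps:
[0] host  ⇒  5 nodes, 3 edges  {0-p->3 0-p->4 1-p->1}
[1] R0 @ {0↦1, 1↦0, 2↦3}  ⇒  4 nodes, 2 edges  {0-p->4 1-p->1}
[2] R0 @ {0↦1, 1↦0, 2↦4}  ⇒  3 nodes, 1 edges  {1-p->1}
halt: no rule applies after step 2
NF nodes: {0:D, 1:D, 2:A}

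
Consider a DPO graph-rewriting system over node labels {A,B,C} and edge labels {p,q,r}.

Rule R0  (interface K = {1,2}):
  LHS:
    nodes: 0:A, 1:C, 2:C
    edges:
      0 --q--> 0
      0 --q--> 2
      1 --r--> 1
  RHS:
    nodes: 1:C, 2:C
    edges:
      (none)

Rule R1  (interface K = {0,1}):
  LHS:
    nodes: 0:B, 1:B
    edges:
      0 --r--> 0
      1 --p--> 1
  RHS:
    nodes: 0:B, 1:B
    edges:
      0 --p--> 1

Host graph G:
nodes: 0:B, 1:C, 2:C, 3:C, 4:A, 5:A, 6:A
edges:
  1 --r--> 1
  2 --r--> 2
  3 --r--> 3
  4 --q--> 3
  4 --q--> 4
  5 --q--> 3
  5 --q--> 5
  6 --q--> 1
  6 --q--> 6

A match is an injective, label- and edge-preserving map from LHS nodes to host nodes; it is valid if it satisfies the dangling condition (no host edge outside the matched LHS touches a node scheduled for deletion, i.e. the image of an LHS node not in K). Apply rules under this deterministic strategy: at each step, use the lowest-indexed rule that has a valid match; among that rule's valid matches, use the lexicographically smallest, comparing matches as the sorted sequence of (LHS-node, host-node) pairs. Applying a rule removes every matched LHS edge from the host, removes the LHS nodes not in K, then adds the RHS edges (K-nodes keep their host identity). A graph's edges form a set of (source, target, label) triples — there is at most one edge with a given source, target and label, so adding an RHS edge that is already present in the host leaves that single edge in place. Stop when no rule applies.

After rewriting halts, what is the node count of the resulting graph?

start.  V:7 E:9  edges: 1-r->1 2-r->2 3-r->3 4-q->3 4-q->4 5-q->3 5-q->5 6-q->1 6-q->6
1. fire R0 via {0↦4, 1↦1, 2↦3}  →  V:6 E:6  edges: 2-r->2 3-r->3 5-q->3 5-q->5 6-q->1 6-q->6
2. fire R0 via {0↦5, 1↦2, 2↦3}  →  V:5 E:3  edges: 3-r->3 6-q->1 6-q->6
3. fire R0 via {0↦6, 1↦3, 2↦1}  →  V:4 E:0  edges: ∅
normal form: no rule applies after step 3
NF nodes: {0:B, 1:C, 2:C, 3:C}

Answer: 4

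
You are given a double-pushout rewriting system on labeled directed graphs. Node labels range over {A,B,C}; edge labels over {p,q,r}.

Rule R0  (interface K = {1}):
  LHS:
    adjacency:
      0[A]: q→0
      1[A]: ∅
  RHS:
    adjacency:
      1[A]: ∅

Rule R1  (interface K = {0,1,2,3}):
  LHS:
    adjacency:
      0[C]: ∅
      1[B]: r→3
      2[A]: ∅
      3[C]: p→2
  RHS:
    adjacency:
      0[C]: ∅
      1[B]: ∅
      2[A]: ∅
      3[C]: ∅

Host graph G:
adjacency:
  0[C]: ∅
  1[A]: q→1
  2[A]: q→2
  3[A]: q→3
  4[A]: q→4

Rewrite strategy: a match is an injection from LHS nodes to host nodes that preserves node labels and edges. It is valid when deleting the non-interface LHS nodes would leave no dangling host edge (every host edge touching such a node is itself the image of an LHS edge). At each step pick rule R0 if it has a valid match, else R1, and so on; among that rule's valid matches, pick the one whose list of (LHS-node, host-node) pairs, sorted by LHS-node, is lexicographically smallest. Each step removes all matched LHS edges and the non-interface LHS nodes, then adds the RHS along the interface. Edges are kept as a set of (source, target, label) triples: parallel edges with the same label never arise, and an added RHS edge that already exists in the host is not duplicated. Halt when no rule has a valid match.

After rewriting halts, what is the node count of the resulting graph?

Answer: 2

Derivation:
[0] host  ⇒  5 nodes, 4 edges  {1-q->1 2-q->2 3-q->3 4-q->4}
[1] R0 @ {0↦1, 1↦2}  ⇒  4 nodes, 3 edges  {2-q->2 3-q->3 4-q->4}
[2] R0 @ {0↦2, 1↦3}  ⇒  3 nodes, 2 edges  {3-q->3 4-q->4}
[3] R0 @ {0↦3, 1↦4}  ⇒  2 nodes, 1 edges  {4-q->4}
normal form: no rule applies after step 3
NF nodes: {0:C, 4:A}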